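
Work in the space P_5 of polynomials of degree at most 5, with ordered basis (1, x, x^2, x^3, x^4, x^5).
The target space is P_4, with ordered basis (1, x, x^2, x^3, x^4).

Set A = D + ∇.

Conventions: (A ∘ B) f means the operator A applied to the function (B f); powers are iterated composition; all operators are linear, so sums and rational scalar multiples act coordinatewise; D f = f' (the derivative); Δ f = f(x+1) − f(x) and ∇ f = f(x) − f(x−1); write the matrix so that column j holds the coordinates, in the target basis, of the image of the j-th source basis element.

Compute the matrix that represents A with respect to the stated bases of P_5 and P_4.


image of 1: 0
image of x: 2
image of x^2: 4x - 1
image of x^3: 6x^2 - 3x + 1
image of x^4: 8x^3 - 6x^2 + 4x - 1
image of x^5: 10x^4 - 10x^3 + 10x^2 - 5x + 1
each image's coordinates form column j of the matrix

the matrix is [[0, 2, -1, 1, -1, 1]; [0, 0, 4, -3, 4, -5]; [0, 0, 0, 6, -6, 10]; [0, 0, 0, 0, 8, -10]; [0, 0, 0, 0, 0, 10]] (rows listed top to bottom)


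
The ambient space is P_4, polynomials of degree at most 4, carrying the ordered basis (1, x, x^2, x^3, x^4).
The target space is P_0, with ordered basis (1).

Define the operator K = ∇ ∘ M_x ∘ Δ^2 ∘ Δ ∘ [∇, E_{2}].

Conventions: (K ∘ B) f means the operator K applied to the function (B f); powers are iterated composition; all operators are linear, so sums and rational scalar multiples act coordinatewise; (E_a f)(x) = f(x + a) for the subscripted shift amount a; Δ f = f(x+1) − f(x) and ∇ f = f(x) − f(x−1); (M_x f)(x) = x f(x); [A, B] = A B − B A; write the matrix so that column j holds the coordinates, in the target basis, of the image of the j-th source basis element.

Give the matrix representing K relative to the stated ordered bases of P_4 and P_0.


the matrix is [[0, 0, 0, 0, 0]] (rows listed top to bottom)

image of 1: 0
image of x: 0
image of x^2: 0
image of x^3: 0
image of x^4: 0
each image's coordinates form column j of the matrix


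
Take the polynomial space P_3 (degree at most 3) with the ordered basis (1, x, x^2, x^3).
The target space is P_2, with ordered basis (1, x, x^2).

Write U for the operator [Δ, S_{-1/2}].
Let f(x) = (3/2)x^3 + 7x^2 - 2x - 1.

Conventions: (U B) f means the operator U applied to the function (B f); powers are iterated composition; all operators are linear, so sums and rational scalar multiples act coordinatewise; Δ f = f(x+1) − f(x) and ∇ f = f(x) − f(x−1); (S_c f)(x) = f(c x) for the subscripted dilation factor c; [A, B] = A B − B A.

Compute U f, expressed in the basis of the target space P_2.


the result is g(x) = -(27/16)x^2 + (195/16)x - 63/16

S_{-1/2} f = -(3/16)x^3 + (7/4)x^2 + x - 1
Δ S_{-1/2} f = -(9/16)x^2 + (47/16)x + 41/16
Δ f = (9/2)x^2 + (37/2)x + 13/2
S_{-1/2} Δ f = (9/8)x^2 - (37/4)x + 13/2
[Δ, S_{-1/2}] f = -(27/16)x^2 + (195/16)x - 63/16


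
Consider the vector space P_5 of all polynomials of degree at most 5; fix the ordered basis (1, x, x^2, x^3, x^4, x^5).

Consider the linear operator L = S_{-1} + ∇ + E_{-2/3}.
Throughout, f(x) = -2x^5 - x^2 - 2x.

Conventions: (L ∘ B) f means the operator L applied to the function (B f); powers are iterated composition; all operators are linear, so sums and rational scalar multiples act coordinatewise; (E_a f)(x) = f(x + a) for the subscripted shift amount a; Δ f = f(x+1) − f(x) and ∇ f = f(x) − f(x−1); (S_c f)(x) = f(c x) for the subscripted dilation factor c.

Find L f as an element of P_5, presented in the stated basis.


S_{-1} f = 2x^5 - x^2 + 2x
∇ f = -10x^4 + 20x^3 - 20x^2 + 8x - 3
E_{-2/3} f = -2x^5 + (20/3)x^4 - (80/9)x^3 + (133/27)x^2 - (214/81)x + 280/243
(S_{-1} + ∇ + E_{-2/3}) f = -(10/3)x^4 + (100/9)x^3 - (434/27)x^2 + (596/81)x - 449/243

g(x) = -(10/3)x^4 + (100/9)x^3 - (434/27)x^2 + (596/81)x - 449/243


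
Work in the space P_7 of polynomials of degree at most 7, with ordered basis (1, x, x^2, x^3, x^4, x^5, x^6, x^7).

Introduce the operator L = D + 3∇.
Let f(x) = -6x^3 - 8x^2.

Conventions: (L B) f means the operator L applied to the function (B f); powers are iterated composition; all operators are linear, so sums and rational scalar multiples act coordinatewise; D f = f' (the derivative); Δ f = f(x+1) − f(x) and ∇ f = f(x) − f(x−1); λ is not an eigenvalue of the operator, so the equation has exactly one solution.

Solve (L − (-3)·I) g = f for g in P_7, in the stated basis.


g(x) = -2x^3 + (16/3)x^2 - (182/9)x + 926/27

write g with unknown coordinates in the stated basis and equate coefficients in (L − (-3)·I) g = f
solving from the highest basis element down gives g = -2x^3 + (16/3)x^2 - (182/9)x + 926/27
check: L g = -24x^2 + (182/3)x - 926/9
so L g − (-3)·g = -6x^3 - 8x^2 = f ✓


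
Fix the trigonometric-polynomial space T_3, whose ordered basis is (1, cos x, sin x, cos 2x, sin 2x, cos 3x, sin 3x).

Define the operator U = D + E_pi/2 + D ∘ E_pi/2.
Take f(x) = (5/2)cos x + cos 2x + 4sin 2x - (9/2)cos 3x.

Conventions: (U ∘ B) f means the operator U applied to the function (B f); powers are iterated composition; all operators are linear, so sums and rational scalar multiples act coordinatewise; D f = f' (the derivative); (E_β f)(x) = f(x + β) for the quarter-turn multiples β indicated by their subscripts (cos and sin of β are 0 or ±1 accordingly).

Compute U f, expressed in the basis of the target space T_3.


D f = -(5/2)sin x + 8cos 2x - 2sin 2x + (27/2)sin 3x
E_pi/2 f = -(5/2)sin x - cos 2x - 4sin 2x - (9/2)sin 3x
E_pi/2 f = -(5/2)sin x - cos 2x - 4sin 2x - (9/2)sin 3x
D E_pi/2 f = -(5/2)cos x - 8cos 2x + 2sin 2x - (27/2)cos 3x
(D + E_pi/2 + D ∘ E_pi/2) f = -(5/2)cos x - 5sin x - cos 2x - 4sin 2x - (27/2)cos 3x + 9sin 3x

the result is g(x) = -(5/2)cos x - 5sin x - cos 2x - 4sin 2x - (27/2)cos 3x + 9sin 3x


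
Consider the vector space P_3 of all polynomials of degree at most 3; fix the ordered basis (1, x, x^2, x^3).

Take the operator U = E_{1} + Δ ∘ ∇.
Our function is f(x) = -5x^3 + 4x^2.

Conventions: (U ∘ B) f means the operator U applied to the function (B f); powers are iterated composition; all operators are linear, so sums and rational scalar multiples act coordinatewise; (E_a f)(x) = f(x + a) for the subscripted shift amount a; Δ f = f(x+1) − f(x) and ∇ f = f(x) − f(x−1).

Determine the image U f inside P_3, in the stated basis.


the image equals g(x) = -5x^3 - 11x^2 - 37x + 7

E_{1} f = -5x^3 - 11x^2 - 7x - 1
∇ f = -15x^2 + 23x - 9
Δ ∇ f = -30x + 8
(E_{1} + Δ ∘ ∇) f = -5x^3 - 11x^2 - 37x + 7


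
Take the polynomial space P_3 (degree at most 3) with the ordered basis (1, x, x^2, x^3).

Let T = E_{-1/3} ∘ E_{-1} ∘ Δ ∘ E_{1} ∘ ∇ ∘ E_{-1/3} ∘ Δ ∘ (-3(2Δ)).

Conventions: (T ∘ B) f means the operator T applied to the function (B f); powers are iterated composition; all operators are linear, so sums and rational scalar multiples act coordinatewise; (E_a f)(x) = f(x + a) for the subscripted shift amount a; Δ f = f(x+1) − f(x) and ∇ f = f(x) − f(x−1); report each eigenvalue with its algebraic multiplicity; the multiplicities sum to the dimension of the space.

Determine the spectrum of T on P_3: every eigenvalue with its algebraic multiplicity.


image of 1: 0
image of x: 0
image of x^2: 0
image of x^3: 0
the matrix is upper triangular; its diagonal is (0, 0, 0, 0)
for a triangular matrix the eigenvalues are the diagonal entries, with algebraic multiplicity their repetition count

λ = 0 (multiplicity 4)


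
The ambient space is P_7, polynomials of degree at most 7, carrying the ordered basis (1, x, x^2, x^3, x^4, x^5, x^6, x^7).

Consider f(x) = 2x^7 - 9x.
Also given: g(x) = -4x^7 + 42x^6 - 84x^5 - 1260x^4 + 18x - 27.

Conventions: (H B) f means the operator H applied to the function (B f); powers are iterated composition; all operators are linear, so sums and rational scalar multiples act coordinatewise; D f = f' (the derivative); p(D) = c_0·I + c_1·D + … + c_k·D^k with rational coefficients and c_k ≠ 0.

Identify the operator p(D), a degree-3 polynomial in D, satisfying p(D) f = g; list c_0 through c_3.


D^0 f = 2x^7 - 9x
D^1 f = 14x^6 - 9
D^2 f = 84x^5
D^3 f = 420x^4
matching coefficients of g against c_0 f + c_1 Df + … from the top degree down determines the c_i
solution: c_0 = -2, c_1 = 3, c_2 = -1, c_3 = -3

c_0 = -2, c_1 = 3, c_2 = -1, c_3 = -3


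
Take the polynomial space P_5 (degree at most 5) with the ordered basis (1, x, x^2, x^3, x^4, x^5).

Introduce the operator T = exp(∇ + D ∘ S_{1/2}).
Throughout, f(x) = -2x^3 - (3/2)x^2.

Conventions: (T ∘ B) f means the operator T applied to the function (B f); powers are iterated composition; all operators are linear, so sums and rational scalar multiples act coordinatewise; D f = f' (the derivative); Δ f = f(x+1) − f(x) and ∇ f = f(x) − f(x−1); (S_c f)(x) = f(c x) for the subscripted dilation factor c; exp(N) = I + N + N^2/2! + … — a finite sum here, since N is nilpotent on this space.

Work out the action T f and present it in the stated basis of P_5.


order-1 term: -(27/4)x^2 + (9/4)x - 1/2
order-2 term: -(135/16)x + 81/16
order-3 term: -135/32
the series for exp(∇ + D ∘ S_{1/2}) f terminates at order 3
exp(∇ + D ∘ S_{1/2}) f = -2x^3 - (33/4)x^2 - (99/16)x + 11/32

the image equals g(x) = -2x^3 - (33/4)x^2 - (99/16)x + 11/32


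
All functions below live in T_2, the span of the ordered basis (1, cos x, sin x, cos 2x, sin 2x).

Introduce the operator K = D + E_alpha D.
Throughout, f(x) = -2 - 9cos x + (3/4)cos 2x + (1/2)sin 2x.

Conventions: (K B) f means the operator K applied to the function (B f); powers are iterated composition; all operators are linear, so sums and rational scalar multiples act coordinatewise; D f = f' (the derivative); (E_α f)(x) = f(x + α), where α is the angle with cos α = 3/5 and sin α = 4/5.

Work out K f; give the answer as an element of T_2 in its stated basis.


D f = 9sin x + cos 2x - (3/2)sin 2x
D f = 9sin x + cos 2x - (3/2)sin 2x
E_alpha D f = (36/5)cos x + (27/5)sin x - (43/25)cos 2x - (27/50)sin 2x
(D + E_alpha D) f = (36/5)cos x + (72/5)sin x - (18/25)cos 2x - (51/25)sin 2x

the image equals g(x) = (36/5)cos x + (72/5)sin x - (18/25)cos 2x - (51/25)sin 2x


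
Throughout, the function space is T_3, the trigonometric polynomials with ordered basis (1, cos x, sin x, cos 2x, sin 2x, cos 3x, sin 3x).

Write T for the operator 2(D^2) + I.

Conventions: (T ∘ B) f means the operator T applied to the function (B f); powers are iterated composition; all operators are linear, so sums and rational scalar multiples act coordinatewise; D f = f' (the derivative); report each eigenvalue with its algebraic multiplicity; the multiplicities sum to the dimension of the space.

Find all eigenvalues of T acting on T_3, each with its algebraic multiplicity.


image of 1: 1
image of cos x: -cos x
image of sin x: -sin x
image of cos 2x: -7cos 2x
image of sin 2x: -7sin 2x
image of cos 3x: -17cos 3x
image of sin 3x: -17sin 3x
the matrix is diagonal; its diagonal is (1, -1, -1, -7, -7, -17, -17)
for a triangular matrix the eigenvalues are the diagonal entries, with algebraic multiplicity their repetition count

λ = -17 (multiplicity 2), λ = -7 (multiplicity 2), λ = -1 (multiplicity 2), λ = 1 (multiplicity 1)


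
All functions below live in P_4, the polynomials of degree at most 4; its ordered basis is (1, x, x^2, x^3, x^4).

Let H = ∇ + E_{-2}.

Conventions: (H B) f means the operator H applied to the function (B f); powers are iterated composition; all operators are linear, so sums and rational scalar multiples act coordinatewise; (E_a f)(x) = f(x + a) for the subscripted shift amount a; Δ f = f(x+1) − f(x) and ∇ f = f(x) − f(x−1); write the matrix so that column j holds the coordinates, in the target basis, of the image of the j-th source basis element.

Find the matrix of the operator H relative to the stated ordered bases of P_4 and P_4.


the matrix is [[1, -1, 3, -7, 15]; [0, 1, -2, 9, -28]; [0, 0, 1, -3, 18]; [0, 0, 0, 1, -4]; [0, 0, 0, 0, 1]] (rows listed top to bottom)

image of 1: 1
image of x: x - 1
image of x^2: x^2 - 2x + 3
image of x^3: x^3 - 3x^2 + 9x - 7
image of x^4: x^4 - 4x^3 + 18x^2 - 28x + 15
each image's coordinates form column j of the matrix


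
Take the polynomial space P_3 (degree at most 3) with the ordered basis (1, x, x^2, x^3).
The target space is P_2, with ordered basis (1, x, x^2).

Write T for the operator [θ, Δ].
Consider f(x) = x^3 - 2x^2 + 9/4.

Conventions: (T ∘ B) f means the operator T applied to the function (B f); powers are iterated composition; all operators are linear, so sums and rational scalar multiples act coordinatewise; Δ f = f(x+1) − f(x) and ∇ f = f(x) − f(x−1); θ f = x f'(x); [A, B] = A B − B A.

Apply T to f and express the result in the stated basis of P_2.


Δ f = 3x^2 - x - 1
θ Δ f = 6x^2 - x
θ f = 3x^3 - 4x^2
Δ θ f = 9x^2 + x - 1
[θ, Δ] f = -3x^2 - 2x + 1

the image equals g(x) = -3x^2 - 2x + 1


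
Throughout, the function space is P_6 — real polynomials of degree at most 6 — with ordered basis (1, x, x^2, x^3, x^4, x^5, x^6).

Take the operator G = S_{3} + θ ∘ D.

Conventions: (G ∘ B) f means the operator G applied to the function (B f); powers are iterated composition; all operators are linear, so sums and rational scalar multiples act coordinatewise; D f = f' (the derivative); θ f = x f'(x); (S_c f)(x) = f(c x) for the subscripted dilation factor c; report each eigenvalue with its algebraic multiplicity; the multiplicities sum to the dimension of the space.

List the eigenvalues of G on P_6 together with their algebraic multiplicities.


λ = 1 (multiplicity 1), λ = 3 (multiplicity 1), λ = 9 (multiplicity 1), λ = 27 (multiplicity 1), λ = 81 (multiplicity 1), λ = 243 (multiplicity 1), λ = 729 (multiplicity 1)

image of 1: 1
image of x: 3x
image of x^2: 9x^2 + 2x
image of x^3: 27x^3 + 6x^2
image of x^4: 81x^4 + 12x^3
image of x^5: 243x^5 + 20x^4
image of x^6: 729x^6 + 30x^5
the matrix is upper triangular; its diagonal is (1, 3, 9, 27, 81, 243, 729)
for a triangular matrix the eigenvalues are the diagonal entries, with algebraic multiplicity their repetition count


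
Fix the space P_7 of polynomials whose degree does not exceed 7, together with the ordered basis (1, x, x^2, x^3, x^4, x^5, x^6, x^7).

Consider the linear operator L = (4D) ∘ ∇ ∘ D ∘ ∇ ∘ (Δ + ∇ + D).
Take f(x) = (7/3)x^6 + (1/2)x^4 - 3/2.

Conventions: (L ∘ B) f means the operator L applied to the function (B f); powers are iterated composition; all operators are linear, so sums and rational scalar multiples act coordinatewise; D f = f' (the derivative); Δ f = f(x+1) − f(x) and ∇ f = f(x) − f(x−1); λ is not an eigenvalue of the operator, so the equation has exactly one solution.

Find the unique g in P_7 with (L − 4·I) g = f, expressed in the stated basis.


g(x) = -(7/12)x^6 - (1/8)x^4 - 1260x + 10083/8

write g with unknown coordinates in the stated basis and equate coefficients in (L − 4·I) g = f
solving from the highest basis element down gives g = -(7/12)x^6 - (1/8)x^4 - 1260x + 10083/8
check: L g = -5040x + 5040
so L g − 4·g = (7/3)x^6 + (1/2)x^4 - 3/2 = f ✓


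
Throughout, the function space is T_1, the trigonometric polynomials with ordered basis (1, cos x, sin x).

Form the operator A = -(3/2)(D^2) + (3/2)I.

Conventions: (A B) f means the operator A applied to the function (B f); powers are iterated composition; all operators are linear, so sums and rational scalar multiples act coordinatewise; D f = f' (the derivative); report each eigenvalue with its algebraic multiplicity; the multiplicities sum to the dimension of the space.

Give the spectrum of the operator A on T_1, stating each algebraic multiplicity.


λ = 3/2 (multiplicity 1), λ = 3 (multiplicity 2)

image of 1: 3/2
image of cos x: 3cos x
image of sin x: 3sin x
the matrix is diagonal; its diagonal is (3/2, 3, 3)
for a triangular matrix the eigenvalues are the diagonal entries, with algebraic multiplicity their repetition count


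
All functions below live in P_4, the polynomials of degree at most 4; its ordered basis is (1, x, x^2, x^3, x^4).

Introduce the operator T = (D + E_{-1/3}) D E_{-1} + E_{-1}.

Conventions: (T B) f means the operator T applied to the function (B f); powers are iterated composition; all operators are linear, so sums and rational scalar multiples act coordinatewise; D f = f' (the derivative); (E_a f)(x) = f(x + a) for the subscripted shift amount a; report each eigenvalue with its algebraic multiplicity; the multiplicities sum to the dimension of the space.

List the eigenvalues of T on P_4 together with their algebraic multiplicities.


λ = 1 (multiplicity 5)

image of 1: 1
image of x: x
image of x^2: x^2 + 1/3
image of x^3: x^3 + x - 5/3
image of x^4: x^4 + 2x^2 - (20/3)x + 95/27
the matrix is upper triangular; its diagonal is (1, 1, 1, 1, 1)
for a triangular matrix the eigenvalues are the diagonal entries, with algebraic multiplicity their repetition count


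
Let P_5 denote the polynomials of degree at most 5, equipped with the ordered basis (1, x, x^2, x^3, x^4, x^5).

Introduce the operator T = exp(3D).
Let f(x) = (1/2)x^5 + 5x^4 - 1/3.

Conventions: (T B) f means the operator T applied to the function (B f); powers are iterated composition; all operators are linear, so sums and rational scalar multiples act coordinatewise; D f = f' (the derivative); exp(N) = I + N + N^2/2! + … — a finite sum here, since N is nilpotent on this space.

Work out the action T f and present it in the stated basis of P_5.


order-1 term: (15/2)x^4 + 60x^3
order-2 term: 45x^3 + 270x^2
order-3 term: 135x^2 + 540x
order-4 term: (405/2)x + 405
order-5 term: 243/2
the series for exp(3D) f terminates at order 5
exp(3D) f = (1/2)x^5 + (25/2)x^4 + 105x^3 + 405x^2 + (1485/2)x + 3157/6

the result is g(x) = (1/2)x^5 + (25/2)x^4 + 105x^3 + 405x^2 + (1485/2)x + 3157/6


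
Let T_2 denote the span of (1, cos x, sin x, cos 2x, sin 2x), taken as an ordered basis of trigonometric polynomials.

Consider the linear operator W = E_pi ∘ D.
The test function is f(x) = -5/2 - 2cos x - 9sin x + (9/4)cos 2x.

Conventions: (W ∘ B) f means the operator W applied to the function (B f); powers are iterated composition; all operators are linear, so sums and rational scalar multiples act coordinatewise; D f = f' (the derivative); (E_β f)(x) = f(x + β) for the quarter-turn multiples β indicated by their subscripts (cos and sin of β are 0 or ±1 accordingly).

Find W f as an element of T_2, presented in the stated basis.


g(x) = 9cos x - 2sin x - (9/2)sin 2x

D f = -9cos x + 2sin x - (9/2)sin 2x
E_pi D f = 9cos x - 2sin x - (9/2)sin 2x


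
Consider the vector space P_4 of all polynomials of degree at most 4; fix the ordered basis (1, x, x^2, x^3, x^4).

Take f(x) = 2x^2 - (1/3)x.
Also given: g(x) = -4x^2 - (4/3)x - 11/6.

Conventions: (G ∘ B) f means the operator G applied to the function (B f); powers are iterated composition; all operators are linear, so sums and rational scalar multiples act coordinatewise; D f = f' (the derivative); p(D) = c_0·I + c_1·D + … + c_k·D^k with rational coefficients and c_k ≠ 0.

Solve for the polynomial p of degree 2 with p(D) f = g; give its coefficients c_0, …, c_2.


p(D) = -2·I − (1/2)·D − (1/2)·D^2, i.e. c_0 = -2, c_1 = -1/2, c_2 = -1/2

D^0 f = 2x^2 - (1/3)x
D^1 f = 4x - 1/3
D^2 f = 4
matching coefficients of g against c_0 f + c_1 Df + … from the top degree down determines the c_i
solution: c_0 = -2, c_1 = -1/2, c_2 = -1/2


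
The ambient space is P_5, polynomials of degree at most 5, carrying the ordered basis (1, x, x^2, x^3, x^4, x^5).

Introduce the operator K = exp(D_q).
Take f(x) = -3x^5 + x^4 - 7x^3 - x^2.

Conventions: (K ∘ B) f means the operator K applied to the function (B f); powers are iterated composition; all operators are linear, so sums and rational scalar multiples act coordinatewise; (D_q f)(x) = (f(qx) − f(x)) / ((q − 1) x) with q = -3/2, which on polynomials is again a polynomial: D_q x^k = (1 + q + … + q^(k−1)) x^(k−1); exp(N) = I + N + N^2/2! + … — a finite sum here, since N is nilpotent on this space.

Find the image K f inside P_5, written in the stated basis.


the image equals g(x) = -3x^5 - (149/16)x^4 - (63/256)x^3 - (10019/1024)x^2 + (78361/24576)x + 9895/8192

order-1 term: -(165/16)x^4 - (13/8)x^3 - (49/4)x^2 + (1/2)x
order-2 term: (2145/256)x^3 - (91/64)x^2 + (49/16)x + 1/4
order-3 term: (5005/1024)x^2 + (91/384)x + 49/48
order-4 term: -(5005/8192)x + 91/1536
order-5 term: -1001/8192
the series for exp(D_q) f terminates at order 5
exp(D_q) f = -3x^5 - (149/16)x^4 - (63/256)x^3 - (10019/1024)x^2 + (78361/24576)x + 9895/8192


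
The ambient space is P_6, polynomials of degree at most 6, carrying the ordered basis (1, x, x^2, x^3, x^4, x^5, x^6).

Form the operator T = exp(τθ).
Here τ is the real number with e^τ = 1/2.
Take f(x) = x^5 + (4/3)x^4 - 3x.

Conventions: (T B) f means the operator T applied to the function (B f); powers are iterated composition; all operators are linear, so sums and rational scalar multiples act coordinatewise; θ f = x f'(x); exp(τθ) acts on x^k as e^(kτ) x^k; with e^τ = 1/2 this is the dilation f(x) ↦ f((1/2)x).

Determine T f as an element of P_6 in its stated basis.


the result is g(x) = (1/32)x^5 + (1/12)x^4 - (3/2)x

exp(τθ) x^k = e^(kτ) x^k; with e^τ = 1/2 this sends x^k to (1/2)^k x^k
x ↦ 1/2 x
x^4 ↦ 1/16 x^4
x^5 ↦ 1/32 x^5
applying this coordinatewise to f: exp(τθ) f = (1/32)x^5 + (1/12)x^4 - (3/2)x


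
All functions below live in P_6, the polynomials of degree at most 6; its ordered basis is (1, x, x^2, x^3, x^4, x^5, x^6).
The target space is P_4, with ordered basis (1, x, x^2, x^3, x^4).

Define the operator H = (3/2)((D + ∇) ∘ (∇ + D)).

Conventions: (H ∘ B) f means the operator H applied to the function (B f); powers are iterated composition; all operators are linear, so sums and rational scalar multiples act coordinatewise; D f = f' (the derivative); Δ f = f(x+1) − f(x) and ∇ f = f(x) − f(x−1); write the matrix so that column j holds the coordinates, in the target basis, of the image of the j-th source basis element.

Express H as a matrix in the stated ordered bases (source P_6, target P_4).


the matrix is [[0, 0, 12, -18, 33, -60, 111]; [0, 0, 0, 36, -72, 165, -360]; [0, 0, 0, 0, 72, -180, 495]; [0, 0, 0, 0, 0, 120, -360]; [0, 0, 0, 0, 0, 0, 180]] (rows listed top to bottom)

image of 1: 0
image of x: 0
image of x^2: 12
image of x^3: 36x - 18
image of x^4: 72x^2 - 72x + 33
image of x^5: 120x^3 - 180x^2 + 165x - 60
image of x^6: 180x^4 - 360x^3 + 495x^2 - 360x + 111
each image's coordinates form column j of the matrix


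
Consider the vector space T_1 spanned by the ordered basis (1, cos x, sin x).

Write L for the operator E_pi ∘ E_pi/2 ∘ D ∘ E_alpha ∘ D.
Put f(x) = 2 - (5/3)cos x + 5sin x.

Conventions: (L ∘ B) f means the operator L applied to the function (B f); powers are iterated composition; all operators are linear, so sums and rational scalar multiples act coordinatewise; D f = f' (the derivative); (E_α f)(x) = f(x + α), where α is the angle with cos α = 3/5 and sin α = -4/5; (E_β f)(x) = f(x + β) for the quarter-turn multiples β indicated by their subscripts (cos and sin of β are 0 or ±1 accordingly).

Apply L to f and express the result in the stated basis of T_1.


the image equals g(x) = (5/3)cos x + 5sin x

D f = 5cos x + (5/3)sin x
E_alpha D f = (5/3)cos x + 5sin x
D E_alpha D f = 5cos x - (5/3)sin x
E_pi/2 (D ∘ E_alpha ∘ D) f = -(5/3)cos x - 5sin x
E_pi E_pi/2 (D ∘ E_alpha ∘ D) f = (5/3)cos x + 5sin x


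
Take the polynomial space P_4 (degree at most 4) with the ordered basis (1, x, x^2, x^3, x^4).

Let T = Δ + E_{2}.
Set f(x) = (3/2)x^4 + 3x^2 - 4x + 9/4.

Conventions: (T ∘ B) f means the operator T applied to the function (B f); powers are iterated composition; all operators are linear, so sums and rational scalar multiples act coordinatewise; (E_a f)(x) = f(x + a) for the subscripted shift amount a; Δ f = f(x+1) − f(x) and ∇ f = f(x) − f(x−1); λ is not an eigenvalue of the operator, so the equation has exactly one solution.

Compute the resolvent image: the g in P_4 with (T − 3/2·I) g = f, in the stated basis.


write g with unknown coordinates in the stated basis and equate coefficients in (T − 3/2·I) g = f
solving from the highest basis element down gives g = -3x^4 - 72x^3 - 1482x^2 - 20152x - 274269/2
check: T g = -3x^4 - 108x^3 - 2220x^2 - 30232x - 411399/2
so T g − 3/2·g = (3/2)x^4 + 3x^2 - 4x + 9/4 = f ✓

the image equals g(x) = -3x^4 - 72x^3 - 1482x^2 - 20152x - 274269/2


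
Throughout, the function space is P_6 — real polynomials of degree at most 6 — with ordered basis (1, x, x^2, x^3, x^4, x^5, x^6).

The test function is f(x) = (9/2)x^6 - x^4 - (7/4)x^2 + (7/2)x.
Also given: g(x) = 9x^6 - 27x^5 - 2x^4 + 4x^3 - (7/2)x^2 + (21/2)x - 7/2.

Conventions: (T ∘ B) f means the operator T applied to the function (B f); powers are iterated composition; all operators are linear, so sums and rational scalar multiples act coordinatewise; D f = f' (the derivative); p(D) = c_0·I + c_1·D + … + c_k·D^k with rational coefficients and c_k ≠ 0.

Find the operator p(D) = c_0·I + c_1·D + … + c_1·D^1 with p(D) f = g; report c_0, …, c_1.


D^0 f = (9/2)x^6 - x^4 - (7/4)x^2 + (7/2)x
D^1 f = 27x^5 - 4x^3 - (7/2)x + 7/2
matching coefficients of g against c_0 f + c_1 Df + … from the top degree down determines the c_i
solution: c_0 = 2, c_1 = -1

c_0 = 2, c_1 = -1


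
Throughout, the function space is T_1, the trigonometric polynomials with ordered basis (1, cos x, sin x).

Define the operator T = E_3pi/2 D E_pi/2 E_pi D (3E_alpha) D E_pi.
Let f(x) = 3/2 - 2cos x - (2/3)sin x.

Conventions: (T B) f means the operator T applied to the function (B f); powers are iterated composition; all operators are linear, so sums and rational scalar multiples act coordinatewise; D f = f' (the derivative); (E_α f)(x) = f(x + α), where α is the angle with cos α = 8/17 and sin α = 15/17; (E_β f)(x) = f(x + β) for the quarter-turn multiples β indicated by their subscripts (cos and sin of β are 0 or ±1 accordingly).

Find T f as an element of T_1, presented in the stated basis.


E_pi f = 3/2 + 2cos x + (2/3)sin x
D E_pi f = (2/3)cos x - 2sin x
E_alpha (D E_pi) f = -(74/51)cos x - (26/17)sin x
(3E_alpha) (D E_pi) f = -(74/17)cos x - (78/17)sin x
D (3E_alpha) (D E_pi) f = -(78/17)cos x + (74/17)sin x
E_pi D (3E_alpha) (D E_pi) f = (78/17)cos x - (74/17)sin x
E_pi/2 E_pi D (3E_alpha) (D E_pi) f = -(74/17)cos x - (78/17)sin x
D (E_pi/2 E_pi D (3E_alpha)) (D E_pi) f = -(78/17)cos x + (74/17)sin x
E_3pi/2 D (E_pi/2 E_pi D (3E_alpha)) (D E_pi) f = -(74/17)cos x - (78/17)sin x

g(x) = -(74/17)cos x - (78/17)sin x


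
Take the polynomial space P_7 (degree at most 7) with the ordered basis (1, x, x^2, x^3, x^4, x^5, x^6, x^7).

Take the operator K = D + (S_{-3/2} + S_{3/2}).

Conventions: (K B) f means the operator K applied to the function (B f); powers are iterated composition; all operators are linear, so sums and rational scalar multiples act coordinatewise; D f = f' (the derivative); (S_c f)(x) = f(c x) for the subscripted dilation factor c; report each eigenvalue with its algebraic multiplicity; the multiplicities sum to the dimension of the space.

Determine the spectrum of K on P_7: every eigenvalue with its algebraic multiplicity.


λ = 0 (multiplicity 4), λ = 2 (multiplicity 1), λ = 9/2 (multiplicity 1), λ = 81/8 (multiplicity 1), λ = 729/32 (multiplicity 1)

image of 1: 2
image of x: 1
image of x^2: (9/2)x^2 + 2x
image of x^3: 3x^2
image of x^4: (81/8)x^4 + 4x^3
image of x^5: 5x^4
image of x^6: (729/32)x^6 + 6x^5
image of x^7: 7x^6
the matrix is upper triangular; its diagonal is (2, 0, 9/2, 0, 81/8, 0, 729/32, 0)
for a triangular matrix the eigenvalues are the diagonal entries, with algebraic multiplicity their repetition count


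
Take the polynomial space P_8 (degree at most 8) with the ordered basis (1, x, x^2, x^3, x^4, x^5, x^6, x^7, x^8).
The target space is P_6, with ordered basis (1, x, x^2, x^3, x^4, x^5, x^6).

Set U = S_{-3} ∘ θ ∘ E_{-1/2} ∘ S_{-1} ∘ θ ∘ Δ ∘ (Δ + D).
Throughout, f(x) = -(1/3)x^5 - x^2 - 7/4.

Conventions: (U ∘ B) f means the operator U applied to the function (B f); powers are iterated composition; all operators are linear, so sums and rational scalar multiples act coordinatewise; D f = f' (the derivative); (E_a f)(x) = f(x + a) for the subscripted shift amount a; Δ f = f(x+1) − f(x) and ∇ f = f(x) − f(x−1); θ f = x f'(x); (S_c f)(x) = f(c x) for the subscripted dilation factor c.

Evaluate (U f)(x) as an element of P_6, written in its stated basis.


Δ f = -(5/3)x^4 - (10/3)x^3 - (10/3)x^2 - (11/3)x - 4/3
D f = -(5/3)x^4 - 2x
(Δ + D) f = -(10/3)x^4 - (10/3)x^3 - (10/3)x^2 - (17/3)x - 4/3
Δ (Δ + D) f = -(40/3)x^3 - 30x^2 - 30x - 47/3
θ Δ (Δ + D) f = -40x^3 - 60x^2 - 30x
S_{-1} (θ ∘ Δ) (Δ + D) f = 40x^3 - 60x^2 + 30x
E_{-1/2} S_{-1} (θ ∘ Δ) (Δ + D) f = 40x^3 - 120x^2 + 120x - 35
θ (E_{-1/2} ∘ S_{-1} ∘ θ ∘ Δ) (Δ + D) f = 120x^3 - 240x^2 + 120x
S_{-3} θ (E_{-1/2} ∘ S_{-1} ∘ θ ∘ Δ) (Δ + D) f = -3240x^3 - 2160x^2 - 360x

g(x) = -3240x^3 - 2160x^2 - 360x


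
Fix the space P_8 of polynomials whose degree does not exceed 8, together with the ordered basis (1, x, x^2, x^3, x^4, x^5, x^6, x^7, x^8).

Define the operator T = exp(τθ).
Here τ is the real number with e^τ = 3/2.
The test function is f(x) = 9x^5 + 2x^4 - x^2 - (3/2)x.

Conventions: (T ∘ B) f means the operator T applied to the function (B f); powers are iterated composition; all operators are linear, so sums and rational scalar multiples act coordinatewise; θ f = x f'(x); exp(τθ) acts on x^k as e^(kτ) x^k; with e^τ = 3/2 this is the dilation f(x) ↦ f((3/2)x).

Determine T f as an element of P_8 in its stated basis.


exp(τθ) x^k = e^(kτ) x^k; with e^τ = 3/2 this sends x^k to (3/2)^k x^k
x ↦ 3/2 x
x^2 ↦ 9/4 x^2
x^4 ↦ 81/16 x^4
x^5 ↦ 243/32 x^5
applying this coordinatewise to f: exp(τθ) f = (2187/32)x^5 + (81/8)x^4 - (9/4)x^2 - (9/4)x

the image equals g(x) = (2187/32)x^5 + (81/8)x^4 - (9/4)x^2 - (9/4)x


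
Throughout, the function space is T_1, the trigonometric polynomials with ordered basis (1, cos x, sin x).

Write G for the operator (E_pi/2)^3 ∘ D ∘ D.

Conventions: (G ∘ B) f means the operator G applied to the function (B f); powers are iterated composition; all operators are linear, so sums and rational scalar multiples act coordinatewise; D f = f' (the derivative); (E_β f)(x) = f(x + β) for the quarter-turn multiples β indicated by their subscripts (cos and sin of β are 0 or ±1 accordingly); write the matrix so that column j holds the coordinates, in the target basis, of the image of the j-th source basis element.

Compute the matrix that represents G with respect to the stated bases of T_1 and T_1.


the matrix is [[0, 0, 0]; [0, 0, 1]; [0, -1, 0]] (rows listed top to bottom)

image of 1: 0
image of cos x: -sin x
image of sin x: cos x
each image's coordinates form column j of the matrix


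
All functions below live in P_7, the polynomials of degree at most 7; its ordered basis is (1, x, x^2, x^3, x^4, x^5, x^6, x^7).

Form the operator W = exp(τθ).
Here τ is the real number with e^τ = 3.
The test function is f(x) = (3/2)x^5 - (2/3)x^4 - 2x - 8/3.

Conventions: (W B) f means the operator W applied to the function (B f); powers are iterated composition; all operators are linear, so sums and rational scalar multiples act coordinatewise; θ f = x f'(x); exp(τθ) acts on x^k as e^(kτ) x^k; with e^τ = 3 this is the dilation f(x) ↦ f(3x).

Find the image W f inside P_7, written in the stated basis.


exp(τθ) x^k = e^(kτ) x^k; with e^τ = 3 this sends x^k to 3^k x^k
x ↦ 3 x
x^4 ↦ 81 x^4
x^5 ↦ 243 x^5
applying this coordinatewise to f: exp(τθ) f = (729/2)x^5 - 54x^4 - 6x - 8/3

the result is g(x) = (729/2)x^5 - 54x^4 - 6x - 8/3


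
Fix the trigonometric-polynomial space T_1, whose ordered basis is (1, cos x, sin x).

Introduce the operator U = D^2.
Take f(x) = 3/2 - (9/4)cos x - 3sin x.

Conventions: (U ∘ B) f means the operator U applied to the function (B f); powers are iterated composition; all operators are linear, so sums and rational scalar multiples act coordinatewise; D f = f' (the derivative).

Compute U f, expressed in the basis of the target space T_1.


D f = -3cos x + (9/4)sin x
D D f = (9/4)cos x + 3sin x

g(x) = (9/4)cos x + 3sin x


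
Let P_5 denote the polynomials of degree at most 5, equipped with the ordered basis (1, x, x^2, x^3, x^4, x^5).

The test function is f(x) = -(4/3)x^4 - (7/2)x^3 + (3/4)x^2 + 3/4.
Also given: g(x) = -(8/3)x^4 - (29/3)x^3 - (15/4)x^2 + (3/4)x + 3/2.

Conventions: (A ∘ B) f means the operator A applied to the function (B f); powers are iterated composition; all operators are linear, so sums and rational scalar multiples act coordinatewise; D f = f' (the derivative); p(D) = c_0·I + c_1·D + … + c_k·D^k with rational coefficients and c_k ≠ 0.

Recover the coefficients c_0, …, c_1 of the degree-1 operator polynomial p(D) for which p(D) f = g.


c_0 = 2, c_1 = 1/2

D^0 f = -(4/3)x^4 - (7/2)x^3 + (3/4)x^2 + 3/4
D^1 f = -(16/3)x^3 - (21/2)x^2 + (3/2)x
matching coefficients of g against c_0 f + c_1 Df + … from the top degree down determines the c_i
solution: c_0 = 2, c_1 = 1/2


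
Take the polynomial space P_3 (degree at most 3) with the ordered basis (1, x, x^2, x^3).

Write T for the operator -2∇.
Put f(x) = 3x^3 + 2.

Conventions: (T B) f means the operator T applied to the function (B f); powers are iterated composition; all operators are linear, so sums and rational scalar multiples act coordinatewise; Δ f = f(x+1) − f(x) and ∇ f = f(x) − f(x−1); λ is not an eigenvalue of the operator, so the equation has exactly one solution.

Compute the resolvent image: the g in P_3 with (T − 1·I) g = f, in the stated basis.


g(x) = -3x^3 + 18x^2 - 90x + 220

write g with unknown coordinates in the stated basis and equate coefficients in (T − 1·I) g = f
solving from the highest basis element down gives g = -3x^3 + 18x^2 - 90x + 220
check: T g = 18x^2 - 90x + 222
so T g − 1·g = 3x^3 + 2 = f ✓


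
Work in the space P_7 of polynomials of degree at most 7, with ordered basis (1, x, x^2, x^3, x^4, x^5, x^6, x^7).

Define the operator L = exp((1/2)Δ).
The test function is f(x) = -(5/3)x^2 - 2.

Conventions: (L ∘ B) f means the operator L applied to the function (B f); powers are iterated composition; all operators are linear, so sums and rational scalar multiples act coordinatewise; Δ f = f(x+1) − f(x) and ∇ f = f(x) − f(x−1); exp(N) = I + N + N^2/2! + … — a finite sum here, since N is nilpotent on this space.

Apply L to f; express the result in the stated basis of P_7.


order-1 term: -(5/3)x - 5/6
order-2 term: -5/12
the series for exp((1/2)Δ) f terminates at order 2
exp((1/2)Δ) f = -(5/3)x^2 - (5/3)x - 13/4

g(x) = -(5/3)x^2 - (5/3)x - 13/4


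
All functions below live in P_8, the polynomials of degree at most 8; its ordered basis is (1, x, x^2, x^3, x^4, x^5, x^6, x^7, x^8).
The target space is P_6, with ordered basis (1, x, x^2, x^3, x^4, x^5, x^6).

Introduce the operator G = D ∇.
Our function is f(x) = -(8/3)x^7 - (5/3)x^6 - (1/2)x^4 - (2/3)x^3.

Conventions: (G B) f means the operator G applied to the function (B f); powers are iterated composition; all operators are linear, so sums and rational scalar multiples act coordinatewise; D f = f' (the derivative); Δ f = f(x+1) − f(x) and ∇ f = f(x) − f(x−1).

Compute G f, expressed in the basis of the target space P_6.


the result is g(x) = -112x^5 + 230x^4 - (820/3)x^3 + 174x^2 - 60x + 26/3

∇ f = -(56/3)x^6 + 46x^5 - (205/3)x^4 + 58x^3 - 30x^2 + (26/3)x - 7/6
D ∇ f = -112x^5 + 230x^4 - (820/3)x^3 + 174x^2 - 60x + 26/3


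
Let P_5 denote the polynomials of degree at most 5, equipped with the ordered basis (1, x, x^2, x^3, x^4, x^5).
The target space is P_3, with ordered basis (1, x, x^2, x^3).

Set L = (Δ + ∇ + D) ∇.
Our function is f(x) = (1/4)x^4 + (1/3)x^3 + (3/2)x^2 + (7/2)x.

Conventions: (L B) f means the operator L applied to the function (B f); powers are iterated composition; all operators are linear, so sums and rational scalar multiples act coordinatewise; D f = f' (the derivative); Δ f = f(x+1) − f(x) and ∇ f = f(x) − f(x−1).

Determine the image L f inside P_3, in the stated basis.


the result is g(x) = 9x^2 - 3x + 11

∇ f = x^3 - (1/2)x^2 + 3x + 25/12
Δ ∇ f = 3x^2 + 2x + 7/2
∇ ∇ f = 3x^2 - 4x + 9/2
D ∇ f = 3x^2 - x + 3
(Δ + ∇ + D) ∇ f = 9x^2 - 3x + 11


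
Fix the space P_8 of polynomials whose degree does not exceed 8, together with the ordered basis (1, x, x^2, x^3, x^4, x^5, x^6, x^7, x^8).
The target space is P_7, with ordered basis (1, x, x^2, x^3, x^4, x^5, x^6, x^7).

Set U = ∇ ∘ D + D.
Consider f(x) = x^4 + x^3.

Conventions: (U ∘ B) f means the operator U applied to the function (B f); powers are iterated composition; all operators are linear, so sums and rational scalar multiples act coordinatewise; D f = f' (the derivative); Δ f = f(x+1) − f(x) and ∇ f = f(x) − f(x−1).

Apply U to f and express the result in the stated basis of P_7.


the image equals g(x) = 4x^3 + 15x^2 - 6x + 1

D f = 4x^3 + 3x^2
∇ D f = 12x^2 - 6x + 1
D f = 4x^3 + 3x^2
(∇ ∘ D + D) f = 4x^3 + 15x^2 - 6x + 1


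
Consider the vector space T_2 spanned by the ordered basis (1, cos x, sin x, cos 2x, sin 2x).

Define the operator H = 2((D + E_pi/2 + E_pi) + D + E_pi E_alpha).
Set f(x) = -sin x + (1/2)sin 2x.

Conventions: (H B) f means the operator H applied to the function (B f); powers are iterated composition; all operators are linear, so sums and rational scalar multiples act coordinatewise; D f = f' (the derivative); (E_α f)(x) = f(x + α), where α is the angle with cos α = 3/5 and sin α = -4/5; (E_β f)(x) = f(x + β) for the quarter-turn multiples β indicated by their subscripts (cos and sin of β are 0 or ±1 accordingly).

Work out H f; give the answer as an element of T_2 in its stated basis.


D f = -cos x + cos 2x
E_pi/2 f = -cos x - (1/2)sin 2x
E_pi f = sin x + (1/2)sin 2x
(D + E_pi/2 + E_pi) f = -2cos x + sin x + cos 2x
D f = -cos x + cos 2x
E_alpha f = (4/5)cos x - (3/5)sin x - (12/25)cos 2x - (7/50)sin 2x
E_pi E_alpha f = -(4/5)cos x + (3/5)sin x - (12/25)cos 2x - (7/50)sin 2x
((D + E_pi/2 + E_pi) + D + E_pi E_alpha) f = -(19/5)cos x + (8/5)sin x + (38/25)cos 2x - (7/50)sin 2x
(2((D + E_pi/2 + E_pi) + D + E_pi E_alpha)) f = -(38/5)cos x + (16/5)sin x + (76/25)cos 2x - (7/25)sin 2x

the image equals g(x) = -(38/5)cos x + (16/5)sin x + (76/25)cos 2x - (7/25)sin 2x


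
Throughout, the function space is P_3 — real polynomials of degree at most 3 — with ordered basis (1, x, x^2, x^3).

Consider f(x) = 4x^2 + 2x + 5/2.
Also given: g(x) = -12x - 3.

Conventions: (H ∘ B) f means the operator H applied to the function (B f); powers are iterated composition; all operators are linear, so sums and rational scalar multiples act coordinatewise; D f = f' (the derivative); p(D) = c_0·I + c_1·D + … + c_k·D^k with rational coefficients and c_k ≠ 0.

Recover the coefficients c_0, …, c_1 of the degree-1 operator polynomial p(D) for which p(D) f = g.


c_0 = 0, c_1 = -3/2

D^0 f = 4x^2 + 2x + 5/2
D^1 f = 8x + 2
matching coefficients of g against c_0 f + c_1 Df + … from the top degree down determines the c_i
solution: c_0 = 0, c_1 = -3/2


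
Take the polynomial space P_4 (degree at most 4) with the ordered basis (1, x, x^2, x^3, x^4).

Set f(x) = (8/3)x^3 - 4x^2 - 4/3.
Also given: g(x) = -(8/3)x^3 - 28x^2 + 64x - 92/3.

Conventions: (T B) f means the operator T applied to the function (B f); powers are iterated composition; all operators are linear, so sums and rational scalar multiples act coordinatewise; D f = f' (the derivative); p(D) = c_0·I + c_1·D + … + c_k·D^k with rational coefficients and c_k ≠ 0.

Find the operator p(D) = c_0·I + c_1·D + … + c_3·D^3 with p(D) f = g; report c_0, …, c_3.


D^0 f = (8/3)x^3 - 4x^2 - 4/3
D^1 f = 8x^2 - 8x
D^2 f = 16x - 8
D^3 f = 16
matching coefficients of g against c_0 f + c_1 Df + … from the top degree down determines the c_i
solution: c_0 = -1, c_1 = -4, c_2 = 2, c_3 = -1

p(D) = -I − 4·D + 2·D^2 − D^3, i.e. c_0 = -1, c_1 = -4, c_2 = 2, c_3 = -1
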